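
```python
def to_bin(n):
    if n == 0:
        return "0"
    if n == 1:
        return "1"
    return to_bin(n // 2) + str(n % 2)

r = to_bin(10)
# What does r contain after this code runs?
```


to_bin(10)
= to_bin(5) + "0"
= to_bin(2) + "1" + "0"
= to_bin(1) + "0" + "1" + "0"
= "1" + "0" + "1" + "0"
= "1010"


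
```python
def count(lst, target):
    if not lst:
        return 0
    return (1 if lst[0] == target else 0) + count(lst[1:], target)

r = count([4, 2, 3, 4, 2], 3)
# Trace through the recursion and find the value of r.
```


count([4, 2, 3, 4, 2], 3)
lst[0]=4 != 3: 0 + count([2, 3, 4, 2], 3)
lst[0]=2 != 3: 0 + count([3, 4, 2], 3)
lst[0]=3 == 3: 1 + count([4, 2], 3)
lst[0]=4 != 3: 0 + count([2], 3)
lst[0]=2 != 3: 0 + count([], 3)
= 1


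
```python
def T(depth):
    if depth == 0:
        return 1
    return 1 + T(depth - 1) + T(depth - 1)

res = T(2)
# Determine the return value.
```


T(2)
= 1 + T(1) + T(1)
= 1 + 2 * T(1)
T(k) = 2^(k+1) - 1
T(0) = 1
T(1) = 3
T(2) = 7
T(2) = 2^3 - 1 = 7


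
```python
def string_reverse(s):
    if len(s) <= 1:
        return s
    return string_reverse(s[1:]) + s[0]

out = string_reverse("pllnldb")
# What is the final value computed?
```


string_reverse("pllnldb")
= string_reverse("llnldb") + "p"
= string_reverse("lnldb") + "l" + "p"
= string_reverse("nldb") + "l" + "l" + "p"
= string_reverse("ldb") + "n" + "l" + "l" + "p"
= string_reverse("db") + "l" + "n" + "l" + "l" + "p"
= string_reverse("b") + "d" + "l" + "n" + "l" + "l" + "p"
= "b" + "d" + "l" + "n" + "l" + "l" + "p"
= "bdlnllp"


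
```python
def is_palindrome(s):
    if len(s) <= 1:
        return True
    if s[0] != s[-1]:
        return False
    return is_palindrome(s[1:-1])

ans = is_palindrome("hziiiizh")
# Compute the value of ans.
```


is_palindrome("hziiiizh")
"hziiiizh": s[0]='h' == s[-1]='h' -> is_palindrome("ziiiiz")
"ziiiiz": s[0]='z' == s[-1]='z' -> is_palindrome("iiii")
"iiii": s[0]='i' == s[-1]='i' -> is_palindrome("ii")
"ii": s[0]='i' == s[-1]='i' -> is_palindrome("")
"": len <= 1 -> True
= True


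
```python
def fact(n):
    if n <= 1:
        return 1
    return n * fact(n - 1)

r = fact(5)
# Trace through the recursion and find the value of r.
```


fact(5)
= 5 * fact(4)
= 5 * 4 * fact(3)
= 5 * 4 * 3 * fact(2)
= 5 * 4 * 3 * 2 * fact(1)
= 5 * 4 * 3 * 2 * 1
= 120


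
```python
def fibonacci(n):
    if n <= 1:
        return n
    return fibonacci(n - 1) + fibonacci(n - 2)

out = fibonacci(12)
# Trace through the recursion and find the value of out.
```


fibonacci(12)
= fibonacci(11) + fibonacci(10)
= (fibonacci(10) + fibonacci(9)) + fibonacci(10)
Computing bottom-up: fibonacci(0)=0, fibonacci(1)=1, fibonacci(2)=1, fibonacci(3)=2, fibonacci(4)=3, fibonacci(5)=5, fibonacci(6)=8, fibonacci(7)=13, fibonacci(8)=21, fibonacci(9)=34, fibonacci(10)=55, fibonacci(11)=89, fibonacci(12)=144
= 144


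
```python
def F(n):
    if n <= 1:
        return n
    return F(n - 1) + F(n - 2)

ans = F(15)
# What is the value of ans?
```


F(15)
= F(14) + F(13)
= (F(13) + F(12)) + F(13)
Computing bottom-up: F(0)=0, F(1)=1, F(2)=1, F(3)=2, F(4)=3, F(5)=5, F(6)=8, F(7)=13, F(8)=21, F(9)=34, F(10)=55, F(11)=89, F(12)=144, F(13)=233, F(14)=377, F(15)=610
= 610


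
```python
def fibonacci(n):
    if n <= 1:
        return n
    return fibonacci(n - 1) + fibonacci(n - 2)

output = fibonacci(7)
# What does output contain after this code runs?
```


fibonacci(7)
= fibonacci(6) + fibonacci(5)
= (fibonacci(5) + fibonacci(4)) + fibonacci(5)
Computing bottom-up: fibonacci(0)=0, fibonacci(1)=1, fibonacci(2)=1, fibonacci(3)=2, fibonacci(4)=3, fibonacci(5)=5, fibonacci(6)=8, fibonacci(7)=13
= 13


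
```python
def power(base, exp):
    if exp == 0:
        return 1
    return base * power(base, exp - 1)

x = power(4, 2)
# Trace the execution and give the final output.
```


power(4, 2)
= 4 * power(4, 1)
= 4 * 4 * power(4, 0)
= 4 * 4 * 1
= 16


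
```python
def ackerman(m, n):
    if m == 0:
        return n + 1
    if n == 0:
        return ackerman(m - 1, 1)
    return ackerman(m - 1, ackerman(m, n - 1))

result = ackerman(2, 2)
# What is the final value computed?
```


ackerman(2, 2)
= ackerman(1, ackerman(2, 1))
First compute ackerman(2, 1) = 5
= ackerman(1, 5)
= 7


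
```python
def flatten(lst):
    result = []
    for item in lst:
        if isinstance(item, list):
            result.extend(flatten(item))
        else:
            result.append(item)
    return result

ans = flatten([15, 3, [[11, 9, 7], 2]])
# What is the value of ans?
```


flatten([15, 3, [[11, 9, 7], 2]])
Processing each element:
  15 is not a list -> append 15
  3 is not a list -> append 3
  [[11, 9, 7], 2] is a list -> flatten recursively -> [11, 9, 7, 2]
= [15, 3, 11, 9, 7, 2]


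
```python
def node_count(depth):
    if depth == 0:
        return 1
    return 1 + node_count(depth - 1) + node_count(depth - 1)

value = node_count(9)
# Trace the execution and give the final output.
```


node_count(9)
= 1 + node_count(8) + node_count(8)
= 1 + 2 * node_count(8)
node_count(k) = 2^(k+1) - 1
node_count(0) = 1
node_count(1) = 3
node_count(2) = 7
node_count(3) = 15
node_count(4) = 31
node_count(9) = 2^10 - 1 = 1023


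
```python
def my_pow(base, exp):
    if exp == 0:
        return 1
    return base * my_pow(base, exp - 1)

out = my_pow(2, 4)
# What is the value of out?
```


my_pow(2, 4)
= 2 * my_pow(2, 3)
= 2 * 2 * my_pow(2, 2)
= 2 * 2 * 2 * my_pow(2, 1)
= 2 * 2 * 2 * 2 * my_pow(2, 0)
= 2 * 2 * 2 * 2 * 1
= 16


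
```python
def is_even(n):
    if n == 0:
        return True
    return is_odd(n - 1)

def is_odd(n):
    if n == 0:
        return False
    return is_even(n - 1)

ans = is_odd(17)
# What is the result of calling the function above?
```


is_odd(17)
= is_even(16)
= is_odd(15)
= is_even(14)
= is_odd(13)
= is_even(12)
= is_odd(11)
= is_even(10)
= is_odd(9)
= is_even(8)
= is_odd(7)
= is_even(6)
= is_odd(5)
= is_even(4)
= is_odd(3)
= is_even(2)
= is_odd(1)
= is_even(0)
n == 0: return True
= True


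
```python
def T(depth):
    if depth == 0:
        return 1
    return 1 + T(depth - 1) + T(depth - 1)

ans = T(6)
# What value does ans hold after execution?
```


T(6)
= 1 + T(5) + T(5)
= 1 + 2 * T(5)
T(k) = 2^(k+1) - 1
T(0) = 1
T(1) = 3
T(2) = 7
T(3) = 15
T(4) = 31
T(6) = 2^7 - 1 = 127


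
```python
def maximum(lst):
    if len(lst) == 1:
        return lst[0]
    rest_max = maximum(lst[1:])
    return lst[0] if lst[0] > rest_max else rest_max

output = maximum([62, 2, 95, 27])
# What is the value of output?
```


maximum([62, 2, 95, 27])
= compare 62 with maximum([2, 95, 27])
= compare 2 with maximum([95, 27])
= compare 95 with maximum([27])
Base: maximum([27]) = 27
compare 95 with 27: max = 95
compare 2 with 95: max = 95
compare 62 with 95: max = 95
= 95


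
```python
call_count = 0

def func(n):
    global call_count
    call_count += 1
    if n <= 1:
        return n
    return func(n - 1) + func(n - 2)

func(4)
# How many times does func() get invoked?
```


func(4) calls func(3) and func(2); each non-base call branches into two more.
Let C(k) = total number of calls made by func(k), including the call to func(k) itself.
Base cases: C(0) = 1, C(1) = 1
Recurrence: C(k) = 1 + C(k-1) + C(k-2)
  C(2) = 1 + C(1) + C(0) = 1 + 1 + 1 = 3
  C(3) = 1 + C(2) + C(1) = 1 + 3 + 1 = 5
  C(4) = 1 + C(3) + C(2) = 1 + 5 + 3 = 9
Total calls = C(4) = 9


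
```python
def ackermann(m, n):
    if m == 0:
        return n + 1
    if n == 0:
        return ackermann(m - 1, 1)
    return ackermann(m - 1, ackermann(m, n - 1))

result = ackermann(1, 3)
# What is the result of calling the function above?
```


ackermann(1, 3)
= ackermann(0, ackermann(1, 2))
First compute ackermann(1, 2) = 4
= ackermann(0, 4)
= 5


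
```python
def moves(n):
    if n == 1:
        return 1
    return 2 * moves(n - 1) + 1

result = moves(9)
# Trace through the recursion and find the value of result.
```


moves(9)
= 2 * moves(8) + 1
= 2 * (2 * moves(7) + 1) + 1
= 2 * (2 * (2 * moves(6) + 1) + 1) + 1
= 2 * (2 * (2 * (2 * moves(5) + 1) + 1) + 1) + 1
= 2 * (2 * (2 * (2 * (2 * moves(4) + 1) + 1) + 1) + 1) + 1
= 2 * (2 * (2 * (2 * (2 * (2 * moves(3) + 1) + 1) + 1) + 1) + 1) + 1
= 2 * (2 * (2 * (2 * (2 * (2 * (2 * moves(2) + 1) + 1) + 1) + 1) + 1) + 1) + 1
= 2 * (2 * (2 * (2 * (2 * (2 * (2 * (2 * moves(1) + 1) + 1) + 1) + 1) + 1) + 1) + 1) + 1
Now compute bottom-up:
moves(1) = 1
moves(2) = 2 * 1 + 1 = 3
moves(3) = 2 * 3 + 1 = 7
moves(4) = 2 * 7 + 1 = 15
moves(5) = 2 * 15 + 1 = 31
moves(6) = 2 * 31 + 1 = 63
moves(7) = 2 * 63 + 1 = 127
moves(8) = 2 * 127 + 1 = 255
moves(9) = 2 * 255 + 1 = 511
= 511


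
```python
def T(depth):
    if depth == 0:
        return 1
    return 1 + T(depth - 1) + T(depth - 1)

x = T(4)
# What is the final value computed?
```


T(4)
= 1 + T(3) + T(3)
= 1 + 2 * T(3)
T(k) = 2^(k+1) - 1
T(0) = 1
T(1) = 3
T(2) = 7
T(3) = 15
T(4) = 31
T(4) = 2^5 - 1 = 31


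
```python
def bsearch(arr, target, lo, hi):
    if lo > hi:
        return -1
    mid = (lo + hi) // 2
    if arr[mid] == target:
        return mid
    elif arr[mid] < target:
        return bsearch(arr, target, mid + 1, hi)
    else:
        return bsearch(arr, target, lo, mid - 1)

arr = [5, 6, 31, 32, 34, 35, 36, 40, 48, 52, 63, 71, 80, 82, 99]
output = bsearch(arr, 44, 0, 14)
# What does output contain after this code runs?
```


bsearch(arr, 44, 0, 14)
lo=0, hi=14, mid=7, arr[mid]=40
40 < 44, search right half
lo=8, hi=14, mid=11, arr[mid]=71
71 > 44, search left half
lo=8, hi=10, mid=9, arr[mid]=52
52 > 44, search left half
lo=8, hi=8, mid=8, arr[mid]=48
48 > 44, search left half
lo > hi, target not found, return -1
= -1


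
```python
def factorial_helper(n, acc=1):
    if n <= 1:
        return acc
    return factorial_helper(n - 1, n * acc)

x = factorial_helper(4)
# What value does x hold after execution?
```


factorial_helper(4, 1)
= factorial_helper(3, 4 * 1) = factorial_helper(3, 4)
= factorial_helper(2, 3 * 4) = factorial_helper(2, 12)
= factorial_helper(1, 2 * 12) = factorial_helper(1, 24)
n <= 1, return acc = 24


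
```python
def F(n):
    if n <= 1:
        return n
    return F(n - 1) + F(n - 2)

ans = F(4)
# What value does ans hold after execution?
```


F(4)
= F(3) + F(2)
= (F(2) + F(1)) + F(2)
Computing bottom-up: F(0)=0, F(1)=1, F(2)=1, F(3)=2, F(4)=3
= 3


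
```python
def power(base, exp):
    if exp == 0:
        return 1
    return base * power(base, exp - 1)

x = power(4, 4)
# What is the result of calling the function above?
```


power(4, 4)
= 4 * power(4, 3)
= 4 * 4 * power(4, 2)
= 4 * 4 * 4 * power(4, 1)
= 4 * 4 * 4 * 4 * power(4, 0)
= 4 * 4 * 4 * 4 * 1
= 256


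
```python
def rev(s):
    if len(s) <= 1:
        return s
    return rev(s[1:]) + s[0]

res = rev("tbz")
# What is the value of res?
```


rev("tbz")
= rev("bz") + "t"
= rev("z") + "b" + "t"
= "z" + "b" + "t"
= "zbt"


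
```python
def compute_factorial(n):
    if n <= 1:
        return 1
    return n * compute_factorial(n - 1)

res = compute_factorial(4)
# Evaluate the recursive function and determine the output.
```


compute_factorial(4)
= 4 * compute_factorial(3)
= 4 * 3 * compute_factorial(2)
= 4 * 3 * 2 * compute_factorial(1)
= 4 * 3 * 2 * 1
= 24


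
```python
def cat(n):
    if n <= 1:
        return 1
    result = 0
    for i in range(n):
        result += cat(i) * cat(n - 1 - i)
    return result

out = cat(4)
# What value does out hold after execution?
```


cat(4)
= sum of cat(i) * cat(4-1-i) for i in 0..3
First compute sub-values bottom-up:
  cat(0) = 1, cat(1) = 1
  cat(2) = 1*1 + 1*1 = 2
  cat(3) = 1*2 + 1*1 + 2*1 = 5
Now cat(4):
  cat(0)*cat(3) = 1*5 = 5
  cat(1)*cat(2) = 1*2 = 2
  cat(2)*cat(1) = 2*1 = 2
  cat(3)*cat(0) = 5*1 = 5
= 5 + 2 + 2 + 5
= 14


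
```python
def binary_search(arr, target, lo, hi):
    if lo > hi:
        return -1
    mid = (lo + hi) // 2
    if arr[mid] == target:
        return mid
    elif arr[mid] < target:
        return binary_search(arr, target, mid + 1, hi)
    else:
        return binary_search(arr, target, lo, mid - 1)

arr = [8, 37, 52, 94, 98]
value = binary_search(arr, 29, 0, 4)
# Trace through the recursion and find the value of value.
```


binary_search(arr, 29, 0, 4)
lo=0, hi=4, mid=2, arr[mid]=52
52 > 29, search left half
lo=0, hi=1, mid=0, arr[mid]=8
8 < 29, search right half
lo=1, hi=1, mid=1, arr[mid]=37
37 > 29, search left half
lo > hi, target not found, return -1
= -1


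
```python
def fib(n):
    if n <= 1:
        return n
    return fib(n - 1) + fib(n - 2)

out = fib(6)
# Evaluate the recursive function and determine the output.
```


fib(6)
= fib(5) + fib(4)
= (fib(4) + fib(3)) + fib(4)
Computing bottom-up: fib(0)=0, fib(1)=1, fib(2)=1, fib(3)=2, fib(4)=3, fib(5)=5, fib(6)=8
= 8


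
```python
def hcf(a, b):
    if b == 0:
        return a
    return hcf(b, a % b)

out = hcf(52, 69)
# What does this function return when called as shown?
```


hcf(52, 69)
= hcf(69, 52 % 69) = hcf(69, 52)
= hcf(52, 69 % 52) = hcf(52, 17)
= hcf(17, 52 % 17) = hcf(17, 1)
= hcf(1, 17 % 1) = hcf(1, 0)
b == 0, return a = 1


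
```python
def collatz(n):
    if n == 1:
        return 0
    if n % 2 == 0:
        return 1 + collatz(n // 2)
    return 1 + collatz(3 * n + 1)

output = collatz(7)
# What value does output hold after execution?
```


collatz(7)
7 is odd -> 3*7+1 = 22 -> collatz(22)
22 is even -> collatz(11)
11 is odd -> 3*11+1 = 34 -> collatz(34)
34 is even -> collatz(17)
17 is odd -> 3*17+1 = 52 -> collatz(52)
52 is even -> collatz(26)
26 is even -> collatz(13)
13 is odd -> 3*13+1 = 40 -> collatz(40)
40 is even -> collatz(20)
20 is even -> collatz(10)
10 is even -> collatz(5)
5 is odd -> 3*5+1 = 16 -> collatz(16)
16 is even -> collatz(8)
8 is even -> collatz(4)
4 is even -> collatz(2)
2 is even -> collatz(1)
Reached 1 after 16 steps
= 16


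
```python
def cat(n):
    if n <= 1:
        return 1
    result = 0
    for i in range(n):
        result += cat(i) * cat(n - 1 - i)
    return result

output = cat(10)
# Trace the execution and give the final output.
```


cat(10)
= sum of cat(i) * cat(10-1-i) for i in 0..9
First compute sub-values bottom-up:
  cat(0) = 1, cat(1) = 1
  cat(2) = 1*1 + 1*1 = 2
  cat(3) = 1*2 + 1*1 + 2*1 = 5
  cat(4) = 1*5 + 1*2 + 2*1 + 5*1 = 14
  cat(5) = 1*14 + 1*5 + 2*2 + 5*1 + 14*1 = 42
  cat(6) = 1*42 + 1*14 + 2*5 + 5*2 + 14*1 + 42*1 = 132
  cat(7) = 1*132 + 1*42 + 2*14 + 5*5 + 14*2 + 42*1 + 132*1 = 429
  cat(8) = 1*429 + 1*132 + 2*42 + 5*14 + 14*5 + 42*2 + 132*1 + 429*1 = 1430
  cat(9) = 1*1430 + 1*429 + 2*132 + 5*42 + 14*14 + 42*5 + 132*2 + 429*1 + 1430*1 = 4862
Now cat(10):
  cat(0)*cat(9) = 1*4862 = 4862
  cat(1)*cat(8) = 1*1430 = 1430
  cat(2)*cat(7) = 2*429 = 858
  cat(3)*cat(6) = 5*132 = 660
  cat(4)*cat(5) = 14*42 = 588
  cat(5)*cat(4) = 42*14 = 588
  cat(6)*cat(3) = 132*5 = 660
  cat(7)*cat(2) = 429*2 = 858
  cat(8)*cat(1) = 1430*1 = 1430
  cat(9)*cat(0) = 4862*1 = 4862
= 4862 + 1430 + 858 + 660 + 588 + 588 + 660 + 858 + 1430 + 4862
= 16796


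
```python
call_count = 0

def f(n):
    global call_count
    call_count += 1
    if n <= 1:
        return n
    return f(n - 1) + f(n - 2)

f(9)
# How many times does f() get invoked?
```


f(9) calls f(8) and f(7); each non-base call branches into two more.
Let C(k) = total number of calls made by f(k), including the call to f(k) itself.
Base cases: C(0) = 1, C(1) = 1
Recurrence: C(k) = 1 + C(k-1) + C(k-2)
  C(2) = 1 + C(1) + C(0) = 1 + 1 + 1 = 3
  C(3) = 1 + C(2) + C(1) = 1 + 3 + 1 = 5
  C(4) = 1 + C(3) + C(2) = 1 + 5 + 3 = 9
  C(5) = 1 + C(4) + C(3) = 1 + 9 + 5 = 15
  C(6) = 1 + C(5) + C(4) = 1 + 15 + 9 = 25
  C(7) = 1 + C(6) + C(5) = 1 + 25 + 15 = 41
  C(8) = 1 + C(7) + C(6) = 1 + 41 + 25 = 67
  C(9) = 1 + C(8) + C(7) = 1 + 67 + 41 = 109
Total calls = C(9) = 109


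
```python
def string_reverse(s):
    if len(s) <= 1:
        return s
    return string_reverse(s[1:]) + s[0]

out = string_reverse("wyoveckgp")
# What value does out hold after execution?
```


string_reverse("wyoveckgp")
= string_reverse("yoveckgp") + "w"
= string_reverse("oveckgp") + "y" + "w"
= string_reverse("veckgp") + "o" + "y" + "w"
= string_reverse("eckgp") + "v" + "o" + "y" + "w"
= string_reverse("ckgp") + "e" + "v" + "o" + "y" + "w"
= string_reverse("kgp") + "c" + "e" + "v" + "o" + "y" + "w"
= string_reverse("gp") + "k" + "c" + "e" + "v" + "o" + "y" + "w"
= string_reverse("p") + "g" + "k" + "c" + "e" + "v" + "o" + "y" + "w"
= "p" + "g" + "k" + "c" + "e" + "v" + "o" + "y" + "w"
= "pgkcevoyw"


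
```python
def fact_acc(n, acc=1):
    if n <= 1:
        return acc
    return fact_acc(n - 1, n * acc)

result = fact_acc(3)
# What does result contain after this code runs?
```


fact_acc(3, 1)
= fact_acc(2, 3 * 1) = fact_acc(2, 3)
= fact_acc(1, 2 * 3) = fact_acc(1, 6)
n <= 1, return acc = 6


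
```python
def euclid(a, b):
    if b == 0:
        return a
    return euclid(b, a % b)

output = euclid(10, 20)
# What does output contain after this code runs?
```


euclid(10, 20)
= euclid(20, 10 % 20) = euclid(20, 10)
= euclid(10, 20 % 10) = euclid(10, 0)
b == 0, return a = 10


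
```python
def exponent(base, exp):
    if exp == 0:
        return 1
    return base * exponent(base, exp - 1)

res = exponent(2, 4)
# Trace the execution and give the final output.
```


exponent(2, 4)
= 2 * exponent(2, 3)
= 2 * 2 * exponent(2, 2)
= 2 * 2 * 2 * exponent(2, 1)
= 2 * 2 * 2 * 2 * exponent(2, 0)
= 2 * 2 * 2 * 2 * 1
= 16


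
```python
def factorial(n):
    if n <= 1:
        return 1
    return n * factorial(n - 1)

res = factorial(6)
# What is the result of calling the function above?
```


factorial(6)
= 6 * factorial(5)
= 6 * 5 * factorial(4)
= 6 * 5 * 4 * factorial(3)
= 6 * 5 * 4 * 3 * factorial(2)
= 6 * 5 * 4 * 3 * 2 * factorial(1)
= 6 * 5 * 4 * 3 * 2 * 1
= 720


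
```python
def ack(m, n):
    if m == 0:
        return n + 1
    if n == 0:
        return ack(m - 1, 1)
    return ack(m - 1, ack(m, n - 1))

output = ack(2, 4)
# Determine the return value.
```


ack(2, 4)
= ack(1, ack(2, 3))
First compute ack(2, 3) = 9
= ack(1, 9)
= 11


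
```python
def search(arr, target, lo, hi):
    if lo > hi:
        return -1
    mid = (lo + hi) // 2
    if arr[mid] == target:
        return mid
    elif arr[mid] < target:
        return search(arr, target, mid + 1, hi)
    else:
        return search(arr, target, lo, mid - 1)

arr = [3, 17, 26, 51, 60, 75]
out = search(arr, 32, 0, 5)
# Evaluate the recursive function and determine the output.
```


search(arr, 32, 0, 5)
lo=0, hi=5, mid=2, arr[mid]=26
26 < 32, search right half
lo=3, hi=5, mid=4, arr[mid]=60
60 > 32, search left half
lo=3, hi=3, mid=3, arr[mid]=51
51 > 32, search left half
lo > hi, target not found, return -1
= -1


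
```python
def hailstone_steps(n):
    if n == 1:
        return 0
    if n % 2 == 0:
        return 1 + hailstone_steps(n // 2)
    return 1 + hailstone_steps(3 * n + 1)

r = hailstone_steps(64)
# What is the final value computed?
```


hailstone_steps(64)
64 is even -> hailstone_steps(32)
32 is even -> hailstone_steps(16)
16 is even -> hailstone_steps(8)
8 is even -> hailstone_steps(4)
4 is even -> hailstone_steps(2)
2 is even -> hailstone_steps(1)
Reached 1 after 6 steps
= 6


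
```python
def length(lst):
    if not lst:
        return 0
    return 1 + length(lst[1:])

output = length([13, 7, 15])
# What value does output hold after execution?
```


length([13, 7, 15])
= 1 + length([7, 15])
= 1 + 1 + length([15])
= 1 + 1 + 1 + length([])
= 1 + 1 + 1 + 0
= 3


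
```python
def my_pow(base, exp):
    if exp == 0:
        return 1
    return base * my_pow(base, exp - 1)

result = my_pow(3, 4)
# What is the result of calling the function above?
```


my_pow(3, 4)
= 3 * my_pow(3, 3)
= 3 * 3 * my_pow(3, 2)
= 3 * 3 * 3 * my_pow(3, 1)
= 3 * 3 * 3 * 3 * my_pow(3, 0)
= 3 * 3 * 3 * 3 * 1
= 81


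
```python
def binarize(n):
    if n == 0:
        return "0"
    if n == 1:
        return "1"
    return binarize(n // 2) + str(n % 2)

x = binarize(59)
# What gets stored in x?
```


binarize(59)
= binarize(29) + "1"
= binarize(14) + "1" + "1"
= binarize(7) + "0" + "1" + "1"
= binarize(3) + "1" + "0" + "1" + "1"
= binarize(1) + "1" + "1" + "0" + "1" + "1"
= "1" + "1" + "1" + "0" + "1" + "1"
= "111011"


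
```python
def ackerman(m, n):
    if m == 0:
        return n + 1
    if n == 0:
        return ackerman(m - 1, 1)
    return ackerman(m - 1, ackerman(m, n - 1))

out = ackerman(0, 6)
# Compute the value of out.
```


ackerman(0, 6)
m == 0: return 6 + 1 = 7
= 7


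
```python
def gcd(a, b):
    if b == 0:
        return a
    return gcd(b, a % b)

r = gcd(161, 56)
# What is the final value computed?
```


gcd(161, 56)
= gcd(56, 161 % 56) = gcd(56, 49)
= gcd(49, 56 % 49) = gcd(49, 7)
= gcd(7, 49 % 7) = gcd(7, 0)
b == 0, return a = 7


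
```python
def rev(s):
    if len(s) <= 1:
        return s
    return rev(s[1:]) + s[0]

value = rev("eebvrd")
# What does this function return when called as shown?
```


rev("eebvrd")
= rev("ebvrd") + "e"
= rev("bvrd") + "e" + "e"
= rev("vrd") + "b" + "e" + "e"
= rev("rd") + "v" + "b" + "e" + "e"
= rev("d") + "r" + "v" + "b" + "e" + "e"
= "d" + "r" + "v" + "b" + "e" + "e"
= "drvbee"


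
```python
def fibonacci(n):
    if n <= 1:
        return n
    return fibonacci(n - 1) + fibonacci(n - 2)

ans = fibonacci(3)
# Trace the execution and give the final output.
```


fibonacci(3)
= fibonacci(2) + fibonacci(1)
Computing bottom-up: fibonacci(0)=0, fibonacci(1)=1, fibonacci(2)=1, fibonacci(3)=2
= 2


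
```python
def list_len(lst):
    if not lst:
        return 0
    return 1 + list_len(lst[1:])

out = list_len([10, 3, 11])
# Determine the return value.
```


list_len([10, 3, 11])
= 1 + list_len([3, 11])
= 1 + 1 + list_len([11])
= 1 + 1 + 1 + list_len([])
= 1 + 1 + 1 + 0
= 3


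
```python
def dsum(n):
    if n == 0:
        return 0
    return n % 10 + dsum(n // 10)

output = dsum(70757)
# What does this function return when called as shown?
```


dsum(70757)
= 7 + dsum(7075)
= 7 + 5 + dsum(707)
= 7 + 5 + 7 + dsum(70)
= 7 + 5 + 7 + 0 + dsum(7)
= 7 + 5 + 7 + 0 + 7 + dsum(0)
= 7 + 5 + 7 + 0 + 7 + 0
= 26


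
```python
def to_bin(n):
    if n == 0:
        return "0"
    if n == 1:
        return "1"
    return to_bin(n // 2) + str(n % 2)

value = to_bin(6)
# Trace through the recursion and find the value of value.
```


to_bin(6)
= to_bin(3) + "0"
= to_bin(1) + "1" + "0"
= "1" + "1" + "0"
= "110"


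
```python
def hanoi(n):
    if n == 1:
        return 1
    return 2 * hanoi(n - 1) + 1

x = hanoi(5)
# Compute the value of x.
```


hanoi(5)
= 2 * hanoi(4) + 1
= 2 * (2 * hanoi(3) + 1) + 1
= 2 * (2 * (2 * hanoi(2) + 1) + 1) + 1
= 2 * (2 * (2 * (2 * hanoi(1) + 1) + 1) + 1) + 1
Now compute bottom-up:
hanoi(1) = 1
hanoi(2) = 2 * 1 + 1 = 3
hanoi(3) = 2 * 3 + 1 = 7
hanoi(4) = 2 * 7 + 1 = 15
hanoi(5) = 2 * 15 + 1 = 31
= 31


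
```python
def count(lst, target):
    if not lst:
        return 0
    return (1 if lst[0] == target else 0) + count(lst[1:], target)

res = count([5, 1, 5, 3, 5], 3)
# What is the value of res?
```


count([5, 1, 5, 3, 5], 3)
lst[0]=5 != 3: 0 + count([1, 5, 3, 5], 3)
lst[0]=1 != 3: 0 + count([5, 3, 5], 3)
lst[0]=5 != 3: 0 + count([3, 5], 3)
lst[0]=3 == 3: 1 + count([5], 3)
lst[0]=5 != 3: 0 + count([], 3)
= 1


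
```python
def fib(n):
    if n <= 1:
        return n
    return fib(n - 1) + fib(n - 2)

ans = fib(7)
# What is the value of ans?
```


fib(7)
= fib(6) + fib(5)
= (fib(5) + fib(4)) + fib(5)
Computing bottom-up: fib(0)=0, fib(1)=1, fib(2)=1, fib(3)=2, fib(4)=3, fib(5)=5, fib(6)=8, fib(7)=13
= 13


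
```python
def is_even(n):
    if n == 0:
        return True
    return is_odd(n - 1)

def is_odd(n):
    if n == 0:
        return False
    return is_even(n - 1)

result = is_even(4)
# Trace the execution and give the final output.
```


is_even(4)
= is_odd(3)
= is_even(2)
= is_odd(1)
= is_even(0)
n == 0: return True
= True


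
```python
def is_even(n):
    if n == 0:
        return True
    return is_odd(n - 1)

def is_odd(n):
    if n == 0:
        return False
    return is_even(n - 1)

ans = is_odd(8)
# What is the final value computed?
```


is_odd(8)
= is_even(7)
= is_odd(6)
= is_even(5)
= is_odd(4)
= is_even(3)
= is_odd(2)
= is_even(1)
= is_odd(0)
n == 0: return False
= False


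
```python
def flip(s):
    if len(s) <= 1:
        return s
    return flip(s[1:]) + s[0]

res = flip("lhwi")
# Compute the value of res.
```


flip("lhwi")
= flip("hwi") + "l"
= flip("wi") + "h" + "l"
= flip("i") + "w" + "h" + "l"
= "i" + "w" + "h" + "l"
= "iwhl"


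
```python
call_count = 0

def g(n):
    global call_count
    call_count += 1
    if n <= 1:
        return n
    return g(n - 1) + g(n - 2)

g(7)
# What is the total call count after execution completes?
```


g(7) calls g(6) and g(5); each non-base call branches into two more.
Let C(k) = total number of calls made by g(k), including the call to g(k) itself.
Base cases: C(0) = 1, C(1) = 1
Recurrence: C(k) = 1 + C(k-1) + C(k-2)
  C(2) = 1 + C(1) + C(0) = 1 + 1 + 1 = 3
  C(3) = 1 + C(2) + C(1) = 1 + 3 + 1 = 5
  C(4) = 1 + C(3) + C(2) = 1 + 5 + 3 = 9
  C(5) = 1 + C(4) + C(3) = 1 + 9 + 5 = 15
  C(6) = 1 + C(5) + C(4) = 1 + 15 + 9 = 25
  C(7) = 1 + C(6) + C(5) = 1 + 25 + 15 = 41
Total calls = C(7) = 41


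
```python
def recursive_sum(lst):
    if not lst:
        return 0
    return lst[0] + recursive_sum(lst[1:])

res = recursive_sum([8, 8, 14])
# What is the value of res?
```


recursive_sum([8, 8, 14])
= 8 + recursive_sum([8, 14])
= 8 + 8 + recursive_sum([14])
= 8 + 8 + 14 + recursive_sum([])
= 8 + 8 + 14 + 0
= 30


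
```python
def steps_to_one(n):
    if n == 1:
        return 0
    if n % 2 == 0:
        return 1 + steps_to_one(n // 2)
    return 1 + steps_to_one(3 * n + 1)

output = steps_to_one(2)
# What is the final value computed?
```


steps_to_one(2)
2 is even -> steps_to_one(1)
Reached 1 after 1 steps
= 1


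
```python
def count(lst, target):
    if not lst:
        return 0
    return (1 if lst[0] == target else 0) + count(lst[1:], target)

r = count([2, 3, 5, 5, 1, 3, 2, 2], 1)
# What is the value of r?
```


count([2, 3, 5, 5, 1, 3, 2, 2], 1)
lst[0]=2 != 1: 0 + count([3, 5, 5, 1, 3, 2, 2], 1)
lst[0]=3 != 1: 0 + count([5, 5, 1, 3, 2, 2], 1)
lst[0]=5 != 1: 0 + count([5, 1, 3, 2, 2], 1)
lst[0]=5 != 1: 0 + count([1, 3, 2, 2], 1)
lst[0]=1 == 1: 1 + count([3, 2, 2], 1)
lst[0]=3 != 1: 0 + count([2, 2], 1)
lst[0]=2 != 1: 0 + count([2], 1)
lst[0]=2 != 1: 0 + count([], 1)
= 1


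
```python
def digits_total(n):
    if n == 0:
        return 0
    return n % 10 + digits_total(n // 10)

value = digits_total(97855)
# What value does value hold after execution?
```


digits_total(97855)
= 5 + digits_total(9785)
= 5 + 5 + digits_total(978)
= 5 + 5 + 8 + digits_total(97)
= 5 + 5 + 8 + 7 + digits_total(9)
= 5 + 5 + 8 + 7 + 9 + digits_total(0)
= 5 + 5 + 8 + 7 + 9 + 0
= 34


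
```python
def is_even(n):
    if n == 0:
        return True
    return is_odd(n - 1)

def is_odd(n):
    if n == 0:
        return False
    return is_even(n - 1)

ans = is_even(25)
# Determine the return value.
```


is_even(25)
= is_odd(24)
= is_even(23)
= is_odd(22)
= is_even(21)
= is_odd(20)
= is_even(19)
= is_odd(18)
= is_even(17)
= is_odd(16)
= is_even(15)
= is_odd(14)
= is_even(13)
= is_odd(12)
= is_even(11)
= is_odd(10)
= is_even(9)
= is_odd(8)
= is_even(7)
= is_odd(6)
= is_even(5)
= is_odd(4)
= is_even(3)
= is_odd(2)
= is_even(1)
= is_odd(0)
n == 0: return False
= False


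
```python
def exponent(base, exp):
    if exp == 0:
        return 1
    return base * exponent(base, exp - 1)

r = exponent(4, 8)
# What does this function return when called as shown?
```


exponent(4, 8)
= 4 * exponent(4, 7)
= 4 * 4 * exponent(4, 6)
= 4 * 4 * 4 * exponent(4, 5)
= 4 * 4 * 4 * 4 * exponent(4, 4)
= 4 * 4 * 4 * 4 * 4 * exponent(4, 3)
= 4 * 4 * 4 * 4 * 4 * 4 * exponent(4, 2)
= 4 * 4 * 4 * 4 * 4 * 4 * 4 * exponent(4, 1)
= 4 * 4 * 4 * 4 * 4 * 4 * 4 * 4 * exponent(4, 0)
= 4 * 4 * 4 * 4 * 4 * 4 * 4 * 4 * 1
= 65536


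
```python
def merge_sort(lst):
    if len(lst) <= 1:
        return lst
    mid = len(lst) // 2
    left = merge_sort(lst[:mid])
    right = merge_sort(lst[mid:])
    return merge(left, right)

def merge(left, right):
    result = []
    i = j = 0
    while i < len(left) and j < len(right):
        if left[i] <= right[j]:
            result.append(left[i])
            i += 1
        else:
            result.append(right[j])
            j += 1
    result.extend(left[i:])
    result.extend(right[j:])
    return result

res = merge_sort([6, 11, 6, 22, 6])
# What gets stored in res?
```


merge_sort([6, 11, 6, 22, 6])
Split into [6, 11] and [6, 22, 6]
Left sorted: [6, 11]
Right sorted: [6, 6, 22]
Merge [6, 11] and [6, 6, 22]
= [6, 6, 6, 11, 22]


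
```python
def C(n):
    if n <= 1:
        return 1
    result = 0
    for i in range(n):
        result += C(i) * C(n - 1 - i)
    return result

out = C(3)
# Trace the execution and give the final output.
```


C(3)
= sum of C(i) * C(3-1-i) for i in 0..2
First compute sub-values bottom-up:
  C(0) = 1, C(1) = 1
  C(2) = 1*1 + 1*1 = 2
Now C(3):
  C(0)*C(2) = 1*2 = 2
  C(1)*C(1) = 1*1 = 1
  C(2)*C(0) = 2*1 = 2
= 2 + 1 + 2
= 5


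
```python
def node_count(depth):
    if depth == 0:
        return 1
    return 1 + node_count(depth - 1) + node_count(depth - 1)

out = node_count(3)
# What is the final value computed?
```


node_count(3)
= 1 + node_count(2) + node_count(2)
= 1 + 2 * node_count(2)
node_count(k) = 2^(k+1) - 1
node_count(0) = 1
node_count(1) = 3
node_count(2) = 7
node_count(3) = 15
node_count(3) = 2^4 - 1 = 15


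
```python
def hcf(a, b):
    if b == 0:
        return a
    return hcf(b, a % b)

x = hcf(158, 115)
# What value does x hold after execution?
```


hcf(158, 115)
= hcf(115, 158 % 115) = hcf(115, 43)
= hcf(43, 115 % 43) = hcf(43, 29)
= hcf(29, 43 % 29) = hcf(29, 14)
= hcf(14, 29 % 14) = hcf(14, 1)
= hcf(1, 14 % 1) = hcf(1, 0)
b == 0, return a = 1


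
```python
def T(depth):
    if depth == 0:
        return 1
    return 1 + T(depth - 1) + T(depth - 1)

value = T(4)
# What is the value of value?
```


T(4)
= 1 + T(3) + T(3)
= 1 + 2 * T(3)
T(k) = 2^(k+1) - 1
T(0) = 1
T(1) = 3
T(2) = 7
T(3) = 15
T(4) = 31
T(4) = 2^5 - 1 = 31


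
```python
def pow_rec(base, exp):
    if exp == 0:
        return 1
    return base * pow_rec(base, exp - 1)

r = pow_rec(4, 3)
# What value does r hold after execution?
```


pow_rec(4, 3)
= 4 * pow_rec(4, 2)
= 4 * 4 * pow_rec(4, 1)
= 4 * 4 * 4 * pow_rec(4, 0)
= 4 * 4 * 4 * 1
= 64


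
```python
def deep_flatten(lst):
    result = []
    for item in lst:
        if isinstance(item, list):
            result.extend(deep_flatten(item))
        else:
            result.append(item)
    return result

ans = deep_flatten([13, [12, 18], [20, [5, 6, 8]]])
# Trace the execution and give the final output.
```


deep_flatten([13, [12, 18], [20, [5, 6, 8]]])
Processing each element:
  13 is not a list -> append 13
  [12, 18] is a list -> deep_flatten recursively -> [12, 18]
  [20, [5, 6, 8]] is a list -> deep_flatten recursively -> [20, 5, 6, 8]
= [13, 12, 18, 20, 5, 6, 8]


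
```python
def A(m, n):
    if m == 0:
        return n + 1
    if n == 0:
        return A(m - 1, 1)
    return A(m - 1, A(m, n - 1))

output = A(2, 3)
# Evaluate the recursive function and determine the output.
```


A(2, 3)
= A(1, A(2, 2))
First compute A(2, 2) = 7
= A(1, 7)
= 9


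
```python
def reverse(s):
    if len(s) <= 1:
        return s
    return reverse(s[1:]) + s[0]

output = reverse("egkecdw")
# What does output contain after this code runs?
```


reverse("egkecdw")
= reverse("gkecdw") + "e"
= reverse("kecdw") + "g" + "e"
= reverse("ecdw") + "k" + "g" + "e"
= reverse("cdw") + "e" + "k" + "g" + "e"
= reverse("dw") + "c" + "e" + "k" + "g" + "e"
= reverse("w") + "d" + "c" + "e" + "k" + "g" + "e"
= "w" + "d" + "c" + "e" + "k" + "g" + "e"
= "wdcekge"


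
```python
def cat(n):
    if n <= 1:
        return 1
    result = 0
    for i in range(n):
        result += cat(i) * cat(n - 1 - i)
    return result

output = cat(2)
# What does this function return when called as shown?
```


cat(2)
= sum of cat(i) * cat(2-1-i) for i in 0..1
  cat(0)*cat(1) = 1*1 = 1
  cat(1)*cat(0) = 1*1 = 1
= 1 + 1
= 2


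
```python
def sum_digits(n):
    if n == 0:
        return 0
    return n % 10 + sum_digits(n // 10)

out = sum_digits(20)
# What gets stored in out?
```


sum_digits(20)
= 0 + sum_digits(2)
= 0 + 2 + sum_digits(0)
= 0 + 2 + 0
= 2


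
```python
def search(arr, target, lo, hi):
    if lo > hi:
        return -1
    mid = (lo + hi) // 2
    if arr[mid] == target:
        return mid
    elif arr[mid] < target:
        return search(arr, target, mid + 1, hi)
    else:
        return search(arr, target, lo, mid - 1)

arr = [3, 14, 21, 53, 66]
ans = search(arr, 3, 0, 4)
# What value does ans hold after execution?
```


search(arr, 3, 0, 4)
lo=0, hi=4, mid=2, arr[mid]=21
21 > 3, search left half
lo=0, hi=1, mid=0, arr[mid]=3
arr[0] == 3, found at index 0
= 0


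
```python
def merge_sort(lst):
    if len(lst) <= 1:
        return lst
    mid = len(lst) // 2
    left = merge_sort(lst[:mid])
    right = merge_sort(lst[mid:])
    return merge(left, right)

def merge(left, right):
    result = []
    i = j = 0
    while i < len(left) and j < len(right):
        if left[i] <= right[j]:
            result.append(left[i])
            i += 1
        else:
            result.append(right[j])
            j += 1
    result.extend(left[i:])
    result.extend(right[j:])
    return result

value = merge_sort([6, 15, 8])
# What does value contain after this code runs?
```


merge_sort([6, 15, 8])
Split into [6] and [15, 8]
Left sorted: [6]
Right sorted: [8, 15]
Merge [6] and [8, 15]
= [6, 8, 15]


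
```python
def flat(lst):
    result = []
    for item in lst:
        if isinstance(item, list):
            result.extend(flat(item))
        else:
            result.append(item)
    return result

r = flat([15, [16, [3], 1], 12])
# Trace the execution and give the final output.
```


flat([15, [16, [3], 1], 12])
Processing each element:
  15 is not a list -> append 15
  [16, [3], 1] is a list -> flat recursively -> [16, 3, 1]
  12 is not a list -> append 12
= [15, 16, 3, 1, 12]


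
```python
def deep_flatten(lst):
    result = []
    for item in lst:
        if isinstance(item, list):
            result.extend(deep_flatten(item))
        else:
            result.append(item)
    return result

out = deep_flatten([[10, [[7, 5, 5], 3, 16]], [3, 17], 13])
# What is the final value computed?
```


deep_flatten([[10, [[7, 5, 5], 3, 16]], [3, 17], 13])
Processing each element:
  [10, [[7, 5, 5], 3, 16]] is a list -> deep_flatten recursively -> [10, 7, 5, 5, 3, 16]
  [3, 17] is a list -> deep_flatten recursively -> [3, 17]
  13 is not a list -> append 13
= [10, 7, 5, 5, 3, 16, 3, 17, 13]


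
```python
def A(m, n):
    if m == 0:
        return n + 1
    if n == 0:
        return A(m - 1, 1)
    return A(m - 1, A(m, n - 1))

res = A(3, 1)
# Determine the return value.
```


A(3, 1)
= A(2, A(3, 0))
First compute A(3, 0) = 5
= A(2, 5)
= 13


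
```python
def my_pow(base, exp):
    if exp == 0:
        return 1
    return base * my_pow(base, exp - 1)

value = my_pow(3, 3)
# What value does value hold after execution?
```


my_pow(3, 3)
= 3 * my_pow(3, 2)
= 3 * 3 * my_pow(3, 1)
= 3 * 3 * 3 * my_pow(3, 0)
= 3 * 3 * 3 * 1
= 27


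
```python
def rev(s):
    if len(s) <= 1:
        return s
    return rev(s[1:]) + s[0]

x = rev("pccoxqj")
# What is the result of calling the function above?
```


rev("pccoxqj")
= rev("ccoxqj") + "p"
= rev("coxqj") + "c" + "p"
= rev("oxqj") + "c" + "c" + "p"
= rev("xqj") + "o" + "c" + "c" + "p"
= rev("qj") + "x" + "o" + "c" + "c" + "p"
= rev("j") + "q" + "x" + "o" + "c" + "c" + "p"
= "j" + "q" + "x" + "o" + "c" + "c" + "p"
= "jqxoccp"


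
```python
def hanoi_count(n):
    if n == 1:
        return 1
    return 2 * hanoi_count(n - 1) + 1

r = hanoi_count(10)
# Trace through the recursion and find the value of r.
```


hanoi_count(10)
= 2 * hanoi_count(9) + 1
= 2 * (2 * hanoi_count(8) + 1) + 1
= 2 * (2 * (2 * hanoi_count(7) + 1) + 1) + 1
= 2 * (2 * (2 * (2 * hanoi_count(6) + 1) + 1) + 1) + 1
= 2 * (2 * (2 * (2 * (2 * hanoi_count(5) + 1) + 1) + 1) + 1) + 1
= 2 * (2 * (2 * (2 * (2 * (2 * hanoi_count(4) + 1) + 1) + 1) + 1) + 1) + 1
= 2 * (2 * (2 * (2 * (2 * (2 * (2 * hanoi_count(3) + 1) + 1) + 1) + 1) + 1) + 1) + 1
= 2 * (2 * (2 * (2 * (2 * (2 * (2 * (2 * hanoi_count(2) + 1) + 1) + 1) + 1) + 1) + 1) + 1) + 1
= 2 * (2 * (2 * (2 * (2 * (2 * (2 * (2 * (2 * hanoi_count(1) + 1) + 1) + 1) + 1) + 1) + 1) + 1) + 1) + 1
Now compute bottom-up:
hanoi_count(1) = 1
hanoi_count(2) = 2 * 1 + 1 = 3
hanoi_count(3) = 2 * 3 + 1 = 7
hanoi_count(4) = 2 * 7 + 1 = 15
hanoi_count(5) = 2 * 15 + 1 = 31
hanoi_count(6) = 2 * 31 + 1 = 63
hanoi_count(7) = 2 * 63 + 1 = 127
hanoi_count(8) = 2 * 127 + 1 = 255
hanoi_count(9) = 2 * 255 + 1 = 511
hanoi_count(10) = 2 * 511 + 1 = 1023
= 1023


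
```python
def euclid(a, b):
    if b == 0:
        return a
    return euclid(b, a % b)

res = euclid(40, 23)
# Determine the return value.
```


euclid(40, 23)
= euclid(23, 40 % 23) = euclid(23, 17)
= euclid(17, 23 % 17) = euclid(17, 6)
= euclid(6, 17 % 6) = euclid(6, 5)
= euclid(5, 6 % 5) = euclid(5, 1)
= euclid(1, 5 % 1) = euclid(1, 0)
b == 0, return a = 1


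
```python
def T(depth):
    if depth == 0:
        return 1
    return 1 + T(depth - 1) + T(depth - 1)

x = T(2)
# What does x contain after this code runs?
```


T(2)
= 1 + T(1) + T(1)
= 1 + 2 * T(1)
T(k) = 2^(k+1) - 1
T(0) = 1
T(1) = 3
T(2) = 7
T(2) = 2^3 - 1 = 7


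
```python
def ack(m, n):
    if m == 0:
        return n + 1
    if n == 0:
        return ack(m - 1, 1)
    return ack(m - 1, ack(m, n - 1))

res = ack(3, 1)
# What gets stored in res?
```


ack(3, 1)
= ack(2, ack(3, 0))
First compute ack(3, 0) = 5
= ack(2, 5)
= 13


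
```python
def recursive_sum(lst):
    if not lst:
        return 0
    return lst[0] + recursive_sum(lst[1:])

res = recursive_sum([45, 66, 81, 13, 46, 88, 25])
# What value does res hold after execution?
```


recursive_sum([45, 66, 81, 13, 46, 88, 25])
= 45 + recursive_sum([66, 81, 13, 46, 88, 25])
= 45 + 66 + recursive_sum([81, 13, 46, 88, 25])
= 45 + 66 + 81 + recursive_sum([13, 46, 88, 25])
= 45 + 66 + 81 + 13 + recursive_sum([46, 88, 25])
= 45 + 66 + 81 + 13 + 46 + recursive_sum([88, 25])
= 45 + 66 + 81 + 13 + 46 + 88 + recursive_sum([25])
= 45 + 66 + 81 + 13 + 46 + 88 + 25 + recursive_sum([])
= 45 + 66 + 81 + 13 + 46 + 88 + 25 + 0
= 364


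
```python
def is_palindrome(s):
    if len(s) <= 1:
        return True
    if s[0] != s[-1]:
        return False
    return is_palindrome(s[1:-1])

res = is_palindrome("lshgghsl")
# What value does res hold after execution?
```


is_palindrome("lshgghsl")
"lshgghsl": s[0]='l' == s[-1]='l' -> is_palindrome("shgghs")
"shgghs": s[0]='s' == s[-1]='s' -> is_palindrome("hggh")
"hggh": s[0]='h' == s[-1]='h' -> is_palindrome("gg")
"gg": s[0]='g' == s[-1]='g' -> is_palindrome("")
"": len <= 1 -> True
= True


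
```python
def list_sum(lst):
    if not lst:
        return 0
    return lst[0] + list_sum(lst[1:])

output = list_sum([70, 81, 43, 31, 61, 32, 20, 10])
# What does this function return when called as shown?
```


list_sum([70, 81, 43, 31, 61, 32, 20, 10])
= 70 + list_sum([81, 43, 31, 61, 32, 20, 10])
= 70 + 81 + list_sum([43, 31, 61, 32, 20, 10])
= 70 + 81 + 43 + list_sum([31, 61, 32, 20, 10])
= 70 + 81 + 43 + 31 + list_sum([61, 32, 20, 10])
= 70 + 81 + 43 + 31 + 61 + list_sum([32, 20, 10])
= 70 + 81 + 43 + 31 + 61 + 32 + list_sum([20, 10])
= 70 + 81 + 43 + 31 + 61 + 32 + 20 + list_sum([10])
= 70 + 81 + 43 + 31 + 61 + 32 + 20 + 10 + list_sum([])
= 70 + 81 + 43 + 31 + 61 + 32 + 20 + 10 + 0
= 348


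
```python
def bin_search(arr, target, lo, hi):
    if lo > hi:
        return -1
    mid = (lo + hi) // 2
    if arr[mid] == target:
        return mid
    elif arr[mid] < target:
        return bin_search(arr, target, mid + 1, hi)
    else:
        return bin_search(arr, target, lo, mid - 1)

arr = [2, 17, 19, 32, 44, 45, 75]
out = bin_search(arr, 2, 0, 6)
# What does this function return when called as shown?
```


bin_search(arr, 2, 0, 6)
lo=0, hi=6, mid=3, arr[mid]=32
32 > 2, search left half
lo=0, hi=2, mid=1, arr[mid]=17
17 > 2, search left half
lo=0, hi=0, mid=0, arr[mid]=2
arr[0] == 2, found at index 0
= 0
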